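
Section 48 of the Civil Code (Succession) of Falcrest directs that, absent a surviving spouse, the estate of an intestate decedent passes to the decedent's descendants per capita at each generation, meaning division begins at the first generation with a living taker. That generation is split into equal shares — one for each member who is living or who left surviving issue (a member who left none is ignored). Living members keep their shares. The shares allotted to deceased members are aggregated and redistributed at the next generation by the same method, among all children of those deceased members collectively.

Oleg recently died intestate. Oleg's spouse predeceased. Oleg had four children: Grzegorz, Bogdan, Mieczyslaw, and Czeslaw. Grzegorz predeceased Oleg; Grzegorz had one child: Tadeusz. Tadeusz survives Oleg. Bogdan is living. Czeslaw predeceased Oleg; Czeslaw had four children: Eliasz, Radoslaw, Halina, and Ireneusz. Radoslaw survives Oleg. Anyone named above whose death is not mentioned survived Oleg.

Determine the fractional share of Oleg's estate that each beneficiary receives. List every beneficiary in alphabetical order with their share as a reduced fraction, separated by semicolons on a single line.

Bogdan 1/4; Eliasz 1/10; Halina 1/10; Ireneusz 1/10; Mieczyslaw 1/4; Radoslaw 1/10; Tadeusz 1/10

There is no surviving spouse, so the entire estate passes to Oleg's descendants per capita at each generation.
At generation 1 (Grzegorz, Bogdan, Mieczyslaw, Czeslaw) there are 4 shares of (1)/4 = 1/4 each.
Living: Bogdan and Mieczyslaw — each takes 1/4.
Deceased: Grzegorz and Czeslaw. Their combined 1/2 is pooled and carried to generation 2.
At generation 2 (Tadeusz, Eliasz, Radoslaw, Halina, Ireneusz) there are 5 shares of (1/2)/5 = 1/10 each.
Living: Tadeusz, Eliasz, Radoslaw, Halina, and Ireneusz — each takes 1/10.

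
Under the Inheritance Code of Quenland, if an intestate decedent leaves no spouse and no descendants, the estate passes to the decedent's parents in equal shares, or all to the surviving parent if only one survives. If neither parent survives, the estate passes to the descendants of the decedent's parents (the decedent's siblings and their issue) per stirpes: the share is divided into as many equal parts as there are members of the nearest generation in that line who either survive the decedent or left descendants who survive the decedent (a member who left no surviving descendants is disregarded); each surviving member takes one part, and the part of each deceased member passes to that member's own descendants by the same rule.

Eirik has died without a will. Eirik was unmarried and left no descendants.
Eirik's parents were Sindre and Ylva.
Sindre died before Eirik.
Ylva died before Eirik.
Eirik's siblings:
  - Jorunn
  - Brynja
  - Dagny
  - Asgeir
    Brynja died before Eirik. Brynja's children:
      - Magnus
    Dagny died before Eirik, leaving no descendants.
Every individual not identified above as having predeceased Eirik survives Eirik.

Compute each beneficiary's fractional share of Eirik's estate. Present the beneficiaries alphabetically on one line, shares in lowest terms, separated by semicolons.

Neither parent survives and there are no descendants, so the estate passes to Eirik's siblings and their issue per stirpes.
Dagny left no surviving issue, so that branch lapses and is disregarded.
The estate is divided into 3 equal shares of 1/3 among Jorunn, Brynja, Asgeir.
Jorunn is living and takes 1/3.
Brynja predeceased; the 1/3 allotted to Brynja's branch passes to Brynja's issue by representation.
Magnus is the sole taker at this level and receives the full 1/3.
Asgeir is living and takes 1/3.

Asgeir 1/3; Jorunn 1/3; Magnus 1/3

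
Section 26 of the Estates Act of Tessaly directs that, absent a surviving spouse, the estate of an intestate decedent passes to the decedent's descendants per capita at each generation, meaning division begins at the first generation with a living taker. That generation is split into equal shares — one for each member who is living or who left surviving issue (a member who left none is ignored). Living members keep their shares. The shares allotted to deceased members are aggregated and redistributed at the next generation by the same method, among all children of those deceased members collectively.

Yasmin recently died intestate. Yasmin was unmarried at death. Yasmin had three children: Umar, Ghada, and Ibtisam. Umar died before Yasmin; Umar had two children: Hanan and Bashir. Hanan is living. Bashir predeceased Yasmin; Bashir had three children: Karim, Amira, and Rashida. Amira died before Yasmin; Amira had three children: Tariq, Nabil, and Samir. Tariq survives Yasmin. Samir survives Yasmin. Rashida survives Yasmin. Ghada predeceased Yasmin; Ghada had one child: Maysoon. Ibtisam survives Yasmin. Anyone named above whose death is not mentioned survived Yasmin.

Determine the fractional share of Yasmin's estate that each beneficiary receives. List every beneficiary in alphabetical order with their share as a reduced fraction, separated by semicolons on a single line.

There is no surviving spouse, so the entire estate passes to Yasmin's descendants per capita at each generation.
At generation 1 (Umar, Ghada, Ibtisam) there are 3 shares of (1)/3 = 1/3 each.
Living: Ibtisam — each takes 1/3.
Deceased: Umar and Ghada. Their combined 2/3 is pooled and carried to generation 2.
At generation 2 (Hanan, Bashir, Maysoon) there are 3 shares of (2/3)/3 = 2/9 each.
Living: Hanan and Maysoon — each takes 2/9.
Deceased: Bashir. That 2/9 share is carried to generation 3.
At generation 3 (Karim, Amira, Rashida) there are 3 shares of (2/9)/3 = 2/27 each.
Living: Karim and Rashida — each takes 2/27.
Deceased: Amira. That 2/27 share is carried to generation 4.
At generation 4 (Tariq, Nabil, Samir) there are 3 shares of (2/27)/3 = 2/81 each.
Living: Tariq, Nabil, and Samir — each takes 2/81.

Hanan 2/9; Ibtisam 1/3; Karim 2/27; Maysoon 2/9; Nabil 2/81; Rashida 2/27; Samir 2/81; Tariq 2/81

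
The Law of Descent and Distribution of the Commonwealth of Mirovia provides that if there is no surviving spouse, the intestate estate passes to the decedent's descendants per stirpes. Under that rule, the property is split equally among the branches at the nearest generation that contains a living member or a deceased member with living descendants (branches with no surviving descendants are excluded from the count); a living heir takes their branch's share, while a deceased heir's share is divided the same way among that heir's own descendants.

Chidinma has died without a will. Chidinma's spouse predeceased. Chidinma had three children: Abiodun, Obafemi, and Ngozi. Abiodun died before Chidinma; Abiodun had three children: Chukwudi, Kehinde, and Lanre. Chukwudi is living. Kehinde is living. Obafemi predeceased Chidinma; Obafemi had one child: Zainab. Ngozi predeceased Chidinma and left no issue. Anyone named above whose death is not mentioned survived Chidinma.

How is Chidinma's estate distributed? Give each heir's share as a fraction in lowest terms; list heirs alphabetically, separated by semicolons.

There is no surviving spouse, so the entire estate passes to Chidinma's descendants per stirpes.
Ngozi left no surviving issue, so that branch lapses and is disregarded.
The estate is divided into 2 equal shares of 1/2 among Abiodun, Obafemi.
Abiodun predeceased; the 1/2 allotted to Abiodun's branch passes to Abiodun's issue by representation.
The 1/2 is divided into 3 equal shares of 1/6 among Chukwudi, Kehinde, Lanre.
Chukwudi is living and takes 1/6.
Kehinde is living and takes 1/6.
Lanre is living and takes 1/6.
Obafemi predeceased; the 1/2 allotted to Obafemi's branch passes to Obafemi's issue by representation.
Zainab is the sole taker at this level and receives the full 1/2.

Chukwudi 1/6; Kehinde 1/6; Lanre 1/6; Zainab 1/2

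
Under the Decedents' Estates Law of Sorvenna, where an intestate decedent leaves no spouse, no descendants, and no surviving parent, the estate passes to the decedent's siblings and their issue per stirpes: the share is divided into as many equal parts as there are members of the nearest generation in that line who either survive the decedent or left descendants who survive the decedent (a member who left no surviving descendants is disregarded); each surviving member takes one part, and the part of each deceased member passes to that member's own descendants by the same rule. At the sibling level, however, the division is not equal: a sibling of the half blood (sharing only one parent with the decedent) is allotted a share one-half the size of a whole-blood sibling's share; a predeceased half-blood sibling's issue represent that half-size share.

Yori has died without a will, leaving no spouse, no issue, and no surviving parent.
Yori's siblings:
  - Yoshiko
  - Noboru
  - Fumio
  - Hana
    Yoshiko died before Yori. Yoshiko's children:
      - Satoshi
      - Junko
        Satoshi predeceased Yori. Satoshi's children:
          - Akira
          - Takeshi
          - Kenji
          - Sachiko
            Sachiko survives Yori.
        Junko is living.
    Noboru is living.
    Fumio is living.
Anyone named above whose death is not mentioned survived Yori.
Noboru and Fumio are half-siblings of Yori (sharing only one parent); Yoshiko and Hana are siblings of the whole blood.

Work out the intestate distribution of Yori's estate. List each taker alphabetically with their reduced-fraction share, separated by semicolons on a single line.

No spouse, descendants, or parent survives, so the estate passes to Yori's siblings per stirpes.
Half-blood siblings count for one-half the weight of whole-blood siblings at the initial division.
Dividing 1 in proportion to weights (total weight 3): Yoshiko (weight 1) → 1/3; Noboru (weight 1/2) → 1/6; Fumio (weight 1/2) → 1/6; Hana (weight 1) → 1/3.
Yoshiko predeceased; the 1/3 allotted to Yoshiko's branch passes to Yoshiko's issue by representation.
The 1/3 is divided into 2 equal shares of 1/6 among Satoshi, Junko.
Satoshi predeceased; the 1/6 allotted to Satoshi's branch passes to Satoshi's issue by representation.
The 1/6 is divided into 4 equal shares of 1/24 among Akira, Takeshi, Kenji, Sachiko.
Akira is living and takes 1/24.
Takeshi is living and takes 1/24.
Kenji is living and takes 1/24.
Sachiko is living and takes 1/24.
Junko is living and takes 1/6.
Noboru is living and takes 1/6.
Fumio is living and takes 1/6.
Hana is living and takes 1/3.

Akira 1/24; Fumio 1/6; Hana 1/3; Junko 1/6; Kenji 1/24; Noboru 1/6; Sachiko 1/24; Takeshi 1/24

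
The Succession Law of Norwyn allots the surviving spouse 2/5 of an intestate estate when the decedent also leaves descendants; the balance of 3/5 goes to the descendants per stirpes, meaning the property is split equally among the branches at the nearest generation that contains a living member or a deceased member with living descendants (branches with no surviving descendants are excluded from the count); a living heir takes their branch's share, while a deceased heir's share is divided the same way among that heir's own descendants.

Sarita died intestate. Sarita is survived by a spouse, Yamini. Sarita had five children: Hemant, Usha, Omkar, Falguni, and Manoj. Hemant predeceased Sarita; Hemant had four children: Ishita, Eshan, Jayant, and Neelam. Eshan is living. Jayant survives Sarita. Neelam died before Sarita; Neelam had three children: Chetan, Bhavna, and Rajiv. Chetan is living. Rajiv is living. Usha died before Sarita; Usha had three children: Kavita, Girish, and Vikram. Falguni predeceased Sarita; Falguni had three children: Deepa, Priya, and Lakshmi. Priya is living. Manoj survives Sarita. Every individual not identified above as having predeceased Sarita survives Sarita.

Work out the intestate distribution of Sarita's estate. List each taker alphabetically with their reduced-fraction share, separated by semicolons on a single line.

Yamini, as surviving spouse, takes 2/5.
The remaining 3/5 passes to Sarita's descendants per stirpes.
The 3/5 is divided into 5 equal shares of 3/25 among Hemant, Usha, Omkar, Falguni, Manoj.
Hemant predeceased; the 3/25 allotted to Hemant's branch passes to Hemant's issue by representation.
The 3/25 is divided into 4 equal shares of 3/100 among Ishita, Eshan, Jayant, Neelam.
Ishita is living and takes 3/100.
Eshan is living and takes 3/100.
Jayant is living and takes 3/100.
Neelam predeceased; the 3/100 allotted to Neelam's branch passes to Neelam's issue by representation.
The 3/100 is divided into 3 equal shares of 1/100 among Chetan, Bhavna, Rajiv.
Chetan is living and takes 1/100.
Bhavna is living and takes 1/100.
Rajiv is living and takes 1/100.
Usha predeceased; the 3/25 allotted to Usha's branch passes to Usha's issue by representation.
The 3/25 is divided into 3 equal shares of 1/25 among Kavita, Girish, Vikram.
Kavita is living and takes 1/25.
Girish is living and takes 1/25.
Vikram is living and takes 1/25.
Omkar is living and takes 3/25.
Falguni predeceased; the 3/25 allotted to Falguni's branch passes to Falguni's issue by representation.
The 3/25 is divided into 3 equal shares of 1/25 among Deepa, Priya, Lakshmi.
Deepa is living and takes 1/25.
Priya is living and takes 1/25.
Lakshmi is living and takes 1/25.
Manoj is living and takes 3/25.

Bhavna 1/100; Chetan 1/100; Deepa 1/25; Eshan 3/100; Girish 1/25; Ishita 3/100; Jayant 3/100; Kavita 1/25; Lakshmi 1/25; Manoj 3/25; Omkar 3/25; Priya 1/25; Rajiv 1/100; Vikram 1/25; Yamini 2/5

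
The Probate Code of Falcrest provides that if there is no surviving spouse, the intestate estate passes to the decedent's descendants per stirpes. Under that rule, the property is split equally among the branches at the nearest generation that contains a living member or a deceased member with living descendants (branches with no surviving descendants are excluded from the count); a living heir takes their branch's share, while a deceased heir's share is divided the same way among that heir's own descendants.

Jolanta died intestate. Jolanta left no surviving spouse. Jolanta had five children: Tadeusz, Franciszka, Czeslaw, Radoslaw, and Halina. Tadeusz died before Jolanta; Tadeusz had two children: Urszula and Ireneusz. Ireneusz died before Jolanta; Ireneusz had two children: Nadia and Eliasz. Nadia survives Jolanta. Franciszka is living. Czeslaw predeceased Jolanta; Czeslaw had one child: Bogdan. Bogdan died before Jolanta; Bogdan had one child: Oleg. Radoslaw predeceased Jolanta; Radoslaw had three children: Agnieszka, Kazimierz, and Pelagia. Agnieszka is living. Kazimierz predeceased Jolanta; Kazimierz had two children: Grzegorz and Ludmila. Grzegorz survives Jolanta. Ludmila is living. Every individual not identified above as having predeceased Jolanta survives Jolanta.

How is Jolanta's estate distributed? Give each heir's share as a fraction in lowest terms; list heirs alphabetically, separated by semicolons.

Agnieszka 1/15; Eliasz 1/20; Franciszka 1/5; Grzegorz 1/30; Halina 1/5; Ludmila 1/30; Nadia 1/20; Oleg 1/5; Pelagia 1/15; Urszula 1/10

There is no surviving spouse, so the entire estate passes to Jolanta's descendants per stirpes.
The estate is divided into 5 equal shares of 1/5 among Tadeusz, Franciszka, Czeslaw, Radoslaw, Halina.
Tadeusz predeceased; the 1/5 allotted to Tadeusz's branch passes to Tadeusz's issue by representation.
The 1/5 is divided into 2 equal shares of 1/10 among Urszula, Ireneusz.
Urszula is living and takes 1/10.
Ireneusz predeceased; the 1/10 allotted to Ireneusz's branch passes to Ireneusz's issue by representation.
The 1/10 is divided into 2 equal shares of 1/20 among Nadia, Eliasz.
Nadia is living and takes 1/20.
Eliasz is living and takes 1/20.
Franciszka is living and takes 1/5.
Czeslaw predeceased; the 1/5 allotted to Czeslaw's branch passes to Czeslaw's issue by representation.
Bogdan's line is the sole branch at this level, so the full 1/5 passes to Bogdan's issue by representation.
Oleg is the sole taker at this level and receives the full 1/5.
Radoslaw predeceased; the 1/5 allotted to Radoslaw's branch passes to Radoslaw's issue by representation.
The 1/5 is divided into 3 equal shares of 1/15 among Agnieszka, Kazimierz, Pelagia.
Agnieszka is living and takes 1/15.
Kazimierz predeceased; the 1/15 allotted to Kazimierz's branch passes to Kazimierz's issue by representation.
The 1/15 is divided into 2 equal shares of 1/30 among Grzegorz, Ludmila.
Grzegorz is living and takes 1/30.
Ludmila is living and takes 1/30.
Pelagia is living and takes 1/15.
Halina is living and takes 1/5.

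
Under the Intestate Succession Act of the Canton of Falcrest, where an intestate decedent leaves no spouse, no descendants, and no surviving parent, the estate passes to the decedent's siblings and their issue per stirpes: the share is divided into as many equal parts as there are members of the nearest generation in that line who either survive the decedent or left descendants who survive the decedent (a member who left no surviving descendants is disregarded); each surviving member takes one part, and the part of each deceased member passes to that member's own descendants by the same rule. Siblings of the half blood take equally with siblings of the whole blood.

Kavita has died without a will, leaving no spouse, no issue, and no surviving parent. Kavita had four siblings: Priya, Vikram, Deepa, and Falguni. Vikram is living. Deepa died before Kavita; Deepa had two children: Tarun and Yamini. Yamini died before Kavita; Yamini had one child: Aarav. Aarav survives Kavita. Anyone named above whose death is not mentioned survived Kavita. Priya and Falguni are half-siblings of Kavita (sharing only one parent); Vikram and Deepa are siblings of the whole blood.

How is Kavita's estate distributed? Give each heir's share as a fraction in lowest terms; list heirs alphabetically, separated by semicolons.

Aarav 1/8; Falguni 1/4; Priya 1/4; Tarun 1/8; Vikram 1/4

No spouse, descendants, or parent survives, so the estate passes to Kavita's siblings per stirpes.
Half-blood and whole-blood siblings take equally under the stated rule.
The estate is divided into 4 equal shares of 1/4 among Priya, Vikram, Deepa, Falguni.
Priya is living and takes 1/4.
Vikram is living and takes 1/4.
Deepa predeceased; the 1/4 allotted to Deepa's branch passes to Deepa's issue by representation.
The 1/4 is divided into 2 equal shares of 1/8 among Tarun, Yamini.
Tarun is living and takes 1/8.
Yamini predeceased; the 1/8 allotted to Yamini's branch passes to Yamini's issue by representation.
Aarav is the sole taker at this level and receives the full 1/8.
Falguni is living and takes 1/4.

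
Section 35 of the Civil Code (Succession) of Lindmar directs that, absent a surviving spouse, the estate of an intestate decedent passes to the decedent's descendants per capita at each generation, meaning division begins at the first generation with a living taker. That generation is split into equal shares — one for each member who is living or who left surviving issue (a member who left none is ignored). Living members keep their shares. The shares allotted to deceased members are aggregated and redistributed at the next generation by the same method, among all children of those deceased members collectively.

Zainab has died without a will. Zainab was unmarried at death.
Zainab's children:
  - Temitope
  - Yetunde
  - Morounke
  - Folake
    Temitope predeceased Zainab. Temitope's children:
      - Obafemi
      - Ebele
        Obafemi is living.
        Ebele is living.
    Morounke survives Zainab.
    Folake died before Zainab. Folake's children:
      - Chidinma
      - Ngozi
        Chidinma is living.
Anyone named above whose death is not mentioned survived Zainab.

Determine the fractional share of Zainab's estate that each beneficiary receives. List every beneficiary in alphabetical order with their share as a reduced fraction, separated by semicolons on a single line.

There is no surviving spouse, so the entire estate passes to Zainab's descendants per capita at each generation.
At generation 1 (Temitope, Yetunde, Morounke, Folake) there are 4 shares of (1)/4 = 1/4 each.
Living: Yetunde and Morounke — each takes 1/4.
Deceased: Temitope and Folake. Their combined 1/2 is pooled and carried to generation 2.
At generation 2 (Obafemi, Ebele, Chidinma, Ngozi) there are 4 shares of (1/2)/4 = 1/8 each.
Living: Obafemi, Ebele, Chidinma, and Ngozi — each takes 1/8.

Chidinma 1/8; Ebele 1/8; Morounke 1/4; Ngozi 1/8; Obafemi 1/8; Yetunde 1/4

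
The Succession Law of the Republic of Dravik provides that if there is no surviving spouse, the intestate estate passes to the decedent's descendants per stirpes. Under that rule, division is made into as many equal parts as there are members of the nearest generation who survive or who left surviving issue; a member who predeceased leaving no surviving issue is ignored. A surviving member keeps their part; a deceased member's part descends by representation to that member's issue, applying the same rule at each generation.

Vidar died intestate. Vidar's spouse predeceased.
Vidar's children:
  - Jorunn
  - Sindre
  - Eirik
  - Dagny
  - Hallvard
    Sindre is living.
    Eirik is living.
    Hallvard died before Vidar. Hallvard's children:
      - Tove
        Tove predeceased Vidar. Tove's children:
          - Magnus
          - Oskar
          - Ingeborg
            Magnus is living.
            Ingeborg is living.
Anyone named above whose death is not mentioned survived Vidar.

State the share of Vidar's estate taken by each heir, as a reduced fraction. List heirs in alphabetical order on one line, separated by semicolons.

Dagny 1/5; Eirik 1/5; Ingeborg 1/15; Jorunn 1/5; Magnus 1/15; Oskar 1/15; Sindre 1/5

There is no surviving spouse, so the entire estate passes to Vidar's descendants per stirpes.
The estate is divided into 5 equal shares of 1/5 among Jorunn, Sindre, Eirik, Dagny, Hallvard.
Jorunn is living and takes 1/5.
Sindre is living and takes 1/5.
Eirik is living and takes 1/5.
Dagny is living and takes 1/5.
Hallvard predeceased; the 1/5 allotted to Hallvard's branch passes to Hallvard's issue by representation.
Tove's line is the sole branch at this level, so the full 1/5 passes to Tove's issue by representation.
The 1/5 is divided into 3 equal shares of 1/15 among Magnus, Oskar, Ingeborg.
Magnus is living and takes 1/15.
Oskar is living and takes 1/15.
Ingeborg is living and takes 1/15.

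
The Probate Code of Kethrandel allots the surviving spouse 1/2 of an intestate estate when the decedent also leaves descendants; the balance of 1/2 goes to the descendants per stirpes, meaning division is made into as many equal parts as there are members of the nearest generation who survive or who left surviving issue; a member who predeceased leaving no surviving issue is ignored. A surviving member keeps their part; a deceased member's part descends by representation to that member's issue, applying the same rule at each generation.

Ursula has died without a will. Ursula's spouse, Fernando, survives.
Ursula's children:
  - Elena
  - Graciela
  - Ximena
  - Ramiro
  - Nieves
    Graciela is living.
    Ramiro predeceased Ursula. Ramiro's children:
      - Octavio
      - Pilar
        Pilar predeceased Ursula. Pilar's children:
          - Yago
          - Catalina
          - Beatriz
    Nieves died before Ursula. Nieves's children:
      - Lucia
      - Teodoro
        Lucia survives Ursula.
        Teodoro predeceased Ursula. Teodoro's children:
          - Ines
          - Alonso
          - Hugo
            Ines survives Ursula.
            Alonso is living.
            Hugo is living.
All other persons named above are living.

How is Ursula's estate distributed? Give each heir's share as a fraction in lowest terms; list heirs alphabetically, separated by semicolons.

Alonso 1/60; Beatriz 1/60; Catalina 1/60; Elena 1/10; Fernando 1/2; Graciela 1/10; Hugo 1/60; Ines 1/60; Lucia 1/20; Octavio 1/20; Ximena 1/10; Yago 1/60

Fernando, as surviving spouse, takes 1/2.
The remaining 1/2 passes to Ursula's descendants per stirpes.
The 1/2 is divided into 5 equal shares of 1/10 among Elena, Graciela, Ximena, Ramiro, Nieves.
Elena is living and takes 1/10.
Graciela is living and takes 1/10.
Ximena is living and takes 1/10.
Ramiro predeceased; the 1/10 allotted to Ramiro's branch passes to Ramiro's issue by representation.
The 1/10 is divided into 2 equal shares of 1/20 among Octavio, Pilar.
Octavio is living and takes 1/20.
Pilar predeceased; the 1/20 allotted to Pilar's branch passes to Pilar's issue by representation.
The 1/20 is divided into 3 equal shares of 1/60 among Yago, Catalina, Beatriz.
Yago is living and takes 1/60.
Catalina is living and takes 1/60.
Beatriz is living and takes 1/60.
Nieves predeceased; the 1/10 allotted to Nieves's branch passes to Nieves's issue by representation.
The 1/10 is divided into 2 equal shares of 1/20 among Lucia, Teodoro.
Lucia is living and takes 1/20.
Teodoro predeceased; the 1/20 allotted to Teodoro's branch passes to Teodoro's issue by representation.
The 1/20 is divided into 3 equal shares of 1/60 among Ines, Alonso, Hugo.
Ines is living and takes 1/60.
Alonso is living and takes 1/60.
Hugo is living and takes 1/60.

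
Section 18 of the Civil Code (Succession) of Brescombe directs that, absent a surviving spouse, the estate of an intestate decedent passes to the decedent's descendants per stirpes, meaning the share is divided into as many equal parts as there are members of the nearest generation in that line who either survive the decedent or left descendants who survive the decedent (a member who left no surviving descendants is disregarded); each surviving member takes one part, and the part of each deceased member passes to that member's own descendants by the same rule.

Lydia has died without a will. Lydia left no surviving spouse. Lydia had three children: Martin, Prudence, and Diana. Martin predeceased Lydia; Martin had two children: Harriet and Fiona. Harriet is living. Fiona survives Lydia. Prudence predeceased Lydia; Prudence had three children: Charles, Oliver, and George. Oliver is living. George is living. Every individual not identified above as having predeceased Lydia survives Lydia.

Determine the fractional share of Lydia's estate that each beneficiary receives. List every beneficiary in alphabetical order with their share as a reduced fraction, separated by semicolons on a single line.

There is no surviving spouse, so the entire estate passes to Lydia's descendants per stirpes.
The estate is divided into 3 equal shares of 1/3 among Martin, Prudence, Diana.
Martin predeceased; the 1/3 allotted to Martin's branch passes to Martin's issue by representation.
The 1/3 is divided into 2 equal shares of 1/6 among Harriet, Fiona.
Harriet is living and takes 1/6.
Fiona is living and takes 1/6.
Prudence predeceased; the 1/3 allotted to Prudence's branch passes to Prudence's issue by representation.
The 1/3 is divided into 3 equal shares of 1/9 among Charles, Oliver, George.
Charles is living and takes 1/9.
Oliver is living and takes 1/9.
George is living and takes 1/9.
Diana is living and takes 1/3.

Charles 1/9; Diana 1/3; Fiona 1/6; George 1/9; Harriet 1/6; Oliver 1/9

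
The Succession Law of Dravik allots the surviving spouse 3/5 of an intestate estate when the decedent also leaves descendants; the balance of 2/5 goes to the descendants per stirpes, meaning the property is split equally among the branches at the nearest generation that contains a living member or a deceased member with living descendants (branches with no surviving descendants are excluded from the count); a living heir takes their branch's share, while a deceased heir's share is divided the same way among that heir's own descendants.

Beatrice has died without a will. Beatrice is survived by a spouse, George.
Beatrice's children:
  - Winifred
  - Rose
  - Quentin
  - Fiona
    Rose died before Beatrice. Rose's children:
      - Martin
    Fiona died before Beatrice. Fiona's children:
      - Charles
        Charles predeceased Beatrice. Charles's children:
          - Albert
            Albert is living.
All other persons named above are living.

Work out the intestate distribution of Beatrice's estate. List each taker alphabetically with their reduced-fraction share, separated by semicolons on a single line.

Albert 1/10; George 3/5; Martin 1/10; Quentin 1/10; Winifred 1/10

George, as surviving spouse, takes 3/5.
The remaining 2/5 passes to Beatrice's descendants per stirpes.
The 2/5 is divided into 4 equal shares of 1/10 among Winifred, Rose, Quentin, Fiona.
Winifred is living and takes 1/10.
Rose predeceased; the 1/10 allotted to Rose's branch passes to Rose's issue by representation.
Martin is the sole taker at this level and receives the full 1/10.
Quentin is living and takes 1/10.
Fiona predeceased; the 1/10 allotted to Fiona's branch passes to Fiona's issue by representation.
Charles's line is the sole branch at this level, so the full 1/10 passes to Charles's issue by representation.
Albert is the sole taker at this level and receives the full 1/10.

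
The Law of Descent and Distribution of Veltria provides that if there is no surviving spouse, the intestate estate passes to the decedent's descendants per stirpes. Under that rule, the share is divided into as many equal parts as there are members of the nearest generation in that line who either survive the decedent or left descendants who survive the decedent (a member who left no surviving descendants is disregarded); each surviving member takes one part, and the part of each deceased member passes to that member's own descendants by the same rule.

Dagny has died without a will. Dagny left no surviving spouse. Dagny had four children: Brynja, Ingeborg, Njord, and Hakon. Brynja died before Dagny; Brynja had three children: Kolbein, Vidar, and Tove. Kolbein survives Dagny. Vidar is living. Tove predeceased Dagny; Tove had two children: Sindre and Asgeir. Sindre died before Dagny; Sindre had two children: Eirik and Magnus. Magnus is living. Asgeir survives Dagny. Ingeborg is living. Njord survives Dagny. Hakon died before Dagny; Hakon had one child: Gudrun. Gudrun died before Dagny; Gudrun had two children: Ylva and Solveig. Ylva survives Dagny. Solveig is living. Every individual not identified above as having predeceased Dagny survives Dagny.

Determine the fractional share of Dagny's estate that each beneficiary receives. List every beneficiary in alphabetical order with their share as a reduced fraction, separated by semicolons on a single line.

Asgeir 1/24; Eirik 1/48; Ingeborg 1/4; Kolbein 1/12; Magnus 1/48; Njord 1/4; Solveig 1/8; Vidar 1/12; Ylva 1/8

There is no surviving spouse, so the entire estate passes to Dagny's descendants per stirpes.
The estate is divided into 4 equal shares of 1/4 among Brynja, Ingeborg, Njord, Hakon.
Brynja predeceased; the 1/4 allotted to Brynja's branch passes to Brynja's issue by representation.
The 1/4 is divided into 3 equal shares of 1/12 among Kolbein, Vidar, Tove.
Kolbein is living and takes 1/12.
Vidar is living and takes 1/12.
Tove predeceased; the 1/12 allotted to Tove's branch passes to Tove's issue by representation.
The 1/12 is divided into 2 equal shares of 1/24 among Sindre, Asgeir.
Sindre predeceased; the 1/24 allotted to Sindre's branch passes to Sindre's issue by representation.
The 1/24 is divided into 2 equal shares of 1/48 among Eirik, Magnus.
Eirik is living and takes 1/48.
Magnus is living and takes 1/48.
Asgeir is living and takes 1/24.
Ingeborg is living and takes 1/4.
Njord is living and takes 1/4.
Hakon predeceased; the 1/4 allotted to Hakon's branch passes to Hakon's issue by representation.
Gudrun's line is the sole branch at this level, so the full 1/4 passes to Gudrun's issue by representation.
The 1/4 is divided into 2 equal shares of 1/8 among Ylva, Solveig.
Ylva is living and takes 1/8.
Solveig is living and takes 1/8.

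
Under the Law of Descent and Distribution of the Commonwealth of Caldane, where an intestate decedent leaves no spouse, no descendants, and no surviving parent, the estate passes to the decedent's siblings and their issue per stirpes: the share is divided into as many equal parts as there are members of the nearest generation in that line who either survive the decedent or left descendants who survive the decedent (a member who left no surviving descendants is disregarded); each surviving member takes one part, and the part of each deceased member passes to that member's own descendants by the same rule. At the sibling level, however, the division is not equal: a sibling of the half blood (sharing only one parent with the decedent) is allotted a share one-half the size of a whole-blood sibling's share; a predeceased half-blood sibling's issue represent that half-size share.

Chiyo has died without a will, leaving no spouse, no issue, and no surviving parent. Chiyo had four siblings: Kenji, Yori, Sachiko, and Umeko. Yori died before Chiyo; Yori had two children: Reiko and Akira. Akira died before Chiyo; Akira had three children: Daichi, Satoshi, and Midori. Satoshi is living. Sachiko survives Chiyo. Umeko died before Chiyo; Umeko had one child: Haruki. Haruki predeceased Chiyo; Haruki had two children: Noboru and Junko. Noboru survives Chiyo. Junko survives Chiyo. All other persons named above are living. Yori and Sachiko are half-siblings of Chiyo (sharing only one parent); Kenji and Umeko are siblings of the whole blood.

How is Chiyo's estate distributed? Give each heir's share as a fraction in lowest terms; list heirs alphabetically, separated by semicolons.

Daichi 1/36; Junko 1/6; Kenji 1/3; Midori 1/36; Noboru 1/6; Reiko 1/12; Sachiko 1/6; Satoshi 1/36

No spouse, descendants, or parent survives, so the estate passes to Chiyo's siblings per stirpes.
Half-blood siblings count for one-half the weight of whole-blood siblings at the initial division.
Dividing 1 in proportion to weights (total weight 3): Kenji (weight 1) → 1/3; Yori (weight 1/2) → 1/6; Sachiko (weight 1/2) → 1/6; Umeko (weight 1) → 1/3.
Kenji is living and takes 1/3.
Yori predeceased; the 1/6 allotted to Yori's branch passes to Yori's issue by representation.
The 1/6 is divided into 2 equal shares of 1/12 among Reiko, Akira.
Reiko is living and takes 1/12.
Akira predeceased; the 1/12 allotted to Akira's branch passes to Akira's issue by representation.
The 1/12 is divided into 3 equal shares of 1/36 among Daichi, Satoshi, Midori.
Daichi is living and takes 1/36.
Satoshi is living and takes 1/36.
Midori is living and takes 1/36.
Sachiko is living and takes 1/6.
Umeko predeceased; the 1/3 allotted to Umeko's branch passes to Umeko's issue by representation.
Haruki's line is the sole branch at this level, so the full 1/3 passes to Haruki's issue by representation.
The 1/3 is divided into 2 equal shares of 1/6 among Noboru, Junko.
Noboru is living and takes 1/6.
Junko is living and takes 1/6.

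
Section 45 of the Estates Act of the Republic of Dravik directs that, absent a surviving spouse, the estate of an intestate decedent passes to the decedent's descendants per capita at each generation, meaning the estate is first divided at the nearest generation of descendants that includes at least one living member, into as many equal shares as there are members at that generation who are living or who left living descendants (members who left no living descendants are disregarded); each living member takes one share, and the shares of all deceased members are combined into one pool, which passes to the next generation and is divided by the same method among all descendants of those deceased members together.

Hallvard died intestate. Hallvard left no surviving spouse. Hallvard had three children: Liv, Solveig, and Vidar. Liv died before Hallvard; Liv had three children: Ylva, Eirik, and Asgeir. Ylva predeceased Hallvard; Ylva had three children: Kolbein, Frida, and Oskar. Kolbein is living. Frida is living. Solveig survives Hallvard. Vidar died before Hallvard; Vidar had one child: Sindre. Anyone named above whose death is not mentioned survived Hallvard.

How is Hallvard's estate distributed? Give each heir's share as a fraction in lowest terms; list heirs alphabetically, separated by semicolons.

There is no surviving spouse, so the entire estate passes to Hallvard's descendants per capita at each generation.
At generation 1 (Liv, Solveig, Vidar) there are 3 shares of (1)/3 = 1/3 each.
Living: Solveig — each takes 1/3.
Deceased: Liv and Vidar. Their combined 2/3 is pooled and carried to generation 2.
At generation 2 (Ylva, Eirik, Asgeir, Sindre) there are 4 shares of (2/3)/4 = 1/6 each.
Living: Eirik, Asgeir, and Sindre — each takes 1/6.
Deceased: Ylva. That 1/6 share is carried to generation 3.
At generation 3 (Kolbein, Frida, Oskar) there are 3 shares of (1/6)/3 = 1/18 each.
Living: Kolbein, Frida, and Oskar — each takes 1/18.

Asgeir 1/6; Eirik 1/6; Frida 1/18; Kolbein 1/18; Oskar 1/18; Sindre 1/6; Solveig 1/3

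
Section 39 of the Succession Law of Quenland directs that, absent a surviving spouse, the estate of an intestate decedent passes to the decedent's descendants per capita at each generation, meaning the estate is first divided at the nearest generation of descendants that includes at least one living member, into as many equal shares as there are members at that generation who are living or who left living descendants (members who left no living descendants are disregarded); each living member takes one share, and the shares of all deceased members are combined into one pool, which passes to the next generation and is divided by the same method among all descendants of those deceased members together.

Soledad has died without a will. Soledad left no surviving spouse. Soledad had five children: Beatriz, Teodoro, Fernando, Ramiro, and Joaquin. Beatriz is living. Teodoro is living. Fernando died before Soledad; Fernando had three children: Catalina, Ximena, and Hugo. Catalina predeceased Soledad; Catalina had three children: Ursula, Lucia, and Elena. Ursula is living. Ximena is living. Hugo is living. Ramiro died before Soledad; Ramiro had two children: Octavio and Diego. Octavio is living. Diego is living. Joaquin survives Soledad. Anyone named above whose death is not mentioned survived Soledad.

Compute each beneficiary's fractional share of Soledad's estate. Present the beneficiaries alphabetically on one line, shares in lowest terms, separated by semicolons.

There is no surviving spouse, so the entire estate passes to Soledad's descendants per capita at each generation.
At generation 1 (Beatriz, Teodoro, Fernando, Ramiro, Joaquin) there are 5 shares of (1)/5 = 1/5 each.
Living: Beatriz, Teodoro, and Joaquin — each takes 1/5.
Deceased: Fernando and Ramiro. Their combined 2/5 is pooled and carried to generation 2.
At generation 2 (Catalina, Ximena, Hugo, Octavio, Diego) there are 5 shares of (2/5)/5 = 2/25 each.
Living: Ximena, Hugo, Octavio, and Diego — each takes 2/25.
Deceased: Catalina. That 2/25 share is carried to generation 3.
At generation 3 (Ursula, Lucia, Elena) there are 3 shares of (2/25)/3 = 2/75 each.
Living: Ursula, Lucia, and Elena — each takes 2/75.

Beatriz 1/5; Diego 2/25; Elena 2/75; Hugo 2/25; Joaquin 1/5; Lucia 2/75; Octavio 2/25; Teodoro 1/5; Ursula 2/75; Ximena 2/25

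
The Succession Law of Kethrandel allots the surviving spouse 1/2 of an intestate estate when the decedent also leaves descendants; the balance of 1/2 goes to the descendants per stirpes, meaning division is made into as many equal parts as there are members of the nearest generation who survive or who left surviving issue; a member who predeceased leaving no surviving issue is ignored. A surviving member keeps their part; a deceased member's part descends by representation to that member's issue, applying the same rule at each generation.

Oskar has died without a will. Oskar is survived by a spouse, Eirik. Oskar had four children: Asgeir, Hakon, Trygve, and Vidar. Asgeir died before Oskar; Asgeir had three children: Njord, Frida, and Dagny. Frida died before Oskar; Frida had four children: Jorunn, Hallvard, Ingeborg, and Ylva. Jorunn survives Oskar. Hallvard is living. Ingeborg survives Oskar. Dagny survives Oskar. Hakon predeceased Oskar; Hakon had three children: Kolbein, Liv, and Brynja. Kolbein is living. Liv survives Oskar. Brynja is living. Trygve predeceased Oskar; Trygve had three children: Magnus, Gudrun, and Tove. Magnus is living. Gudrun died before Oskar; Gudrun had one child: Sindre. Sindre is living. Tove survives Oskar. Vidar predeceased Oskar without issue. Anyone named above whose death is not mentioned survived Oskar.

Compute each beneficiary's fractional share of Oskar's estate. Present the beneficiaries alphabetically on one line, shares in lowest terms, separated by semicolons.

Eirik, as surviving spouse, takes 1/2.
The remaining 1/2 passes to Oskar's descendants per stirpes.
Vidar left no surviving issue, so that branch lapses and is disregarded.
The 1/2 is divided into 3 equal shares of 1/6 among Asgeir, Hakon, Trygve.
Asgeir predeceased; the 1/6 allotted to Asgeir's branch passes to Asgeir's issue by representation.
The 1/6 is divided into 3 equal shares of 1/18 among Njord, Frida, Dagny.
Njord is living and takes 1/18.
Frida predeceased; the 1/18 allotted to Frida's branch passes to Frida's issue by representation.
The 1/18 is divided into 4 equal shares of 1/72 among Jorunn, Hallvard, Ingeborg, Ylva.
Jorunn is living and takes 1/72.
Hallvard is living and takes 1/72.
Ingeborg is living and takes 1/72.
Ylva is living and takes 1/72.
Dagny is living and takes 1/18.
Hakon predeceased; the 1/6 allotted to Hakon's branch passes to Hakon's issue by representation.
The 1/6 is divided into 3 equal shares of 1/18 among Kolbein, Liv, Brynja.
Kolbein is living and takes 1/18.
Liv is living and takes 1/18.
Brynja is living and takes 1/18.
Trygve predeceased; the 1/6 allotted to Trygve's branch passes to Trygve's issue by representation.
The 1/6 is divided into 3 equal shares of 1/18 among Magnus, Gudrun, Tove.
Magnus is living and takes 1/18.
Gudrun predeceased; the 1/18 allotted to Gudrun's branch passes to Gudrun's issue by representation.
Sindre is the sole taker at this level and receives the full 1/18.
Tove is living and takes 1/18.

Brynja 1/18; Dagny 1/18; Eirik 1/2; Hallvard 1/72; Ingeborg 1/72; Jorunn 1/72; Kolbein 1/18; Liv 1/18; Magnus 1/18; Njord 1/18; Sindre 1/18; Tove 1/18; Ylva 1/72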